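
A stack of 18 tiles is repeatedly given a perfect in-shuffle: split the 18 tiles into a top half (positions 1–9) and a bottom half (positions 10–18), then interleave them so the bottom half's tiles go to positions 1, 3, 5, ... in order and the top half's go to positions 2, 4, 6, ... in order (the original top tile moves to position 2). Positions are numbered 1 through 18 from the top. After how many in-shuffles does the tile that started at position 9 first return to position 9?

Follow position 9 under repeated in-shuffles:
9 → 18 → 17 → 15 → 11 → 3 → 6 → 12 → 5 → 10 → 1 → 2 → 4 → 8 → 16 → 13 → 7 → 14 → 9
It first returns after 18 in-shuffles.

18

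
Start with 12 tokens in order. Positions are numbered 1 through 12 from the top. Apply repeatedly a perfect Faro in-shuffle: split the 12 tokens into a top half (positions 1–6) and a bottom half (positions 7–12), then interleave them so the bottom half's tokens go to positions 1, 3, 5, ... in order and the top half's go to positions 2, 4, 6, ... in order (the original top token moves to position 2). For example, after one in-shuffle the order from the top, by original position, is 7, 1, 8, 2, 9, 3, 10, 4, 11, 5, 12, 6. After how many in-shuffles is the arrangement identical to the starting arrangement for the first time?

12

The in-shuffle permutes the 12 positions with cycle lengths [12].
Every token is home exactly when every cycle has completed a whole number of laps, i.e. after lcm(12) = 12 in-shuffles.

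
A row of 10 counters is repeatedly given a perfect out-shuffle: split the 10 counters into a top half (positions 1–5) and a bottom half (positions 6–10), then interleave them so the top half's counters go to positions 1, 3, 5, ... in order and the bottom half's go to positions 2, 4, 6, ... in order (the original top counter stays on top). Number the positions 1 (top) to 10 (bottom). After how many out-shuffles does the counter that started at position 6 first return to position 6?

Follow position 6 under repeated out-shuffles:
6 → 2 → 3 → 5 → 9 → 8 → 6
It first returns after 6 out-shuffles.

6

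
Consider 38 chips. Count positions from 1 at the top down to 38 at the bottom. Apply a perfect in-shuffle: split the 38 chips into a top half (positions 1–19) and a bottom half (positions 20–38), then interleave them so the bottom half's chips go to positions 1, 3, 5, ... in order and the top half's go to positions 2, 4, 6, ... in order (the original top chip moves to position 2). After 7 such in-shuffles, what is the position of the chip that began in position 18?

3

Track the chip's position through each in-shuffle:
18 → 36 → 33 → 27 → 15 → 30 → 21 → 3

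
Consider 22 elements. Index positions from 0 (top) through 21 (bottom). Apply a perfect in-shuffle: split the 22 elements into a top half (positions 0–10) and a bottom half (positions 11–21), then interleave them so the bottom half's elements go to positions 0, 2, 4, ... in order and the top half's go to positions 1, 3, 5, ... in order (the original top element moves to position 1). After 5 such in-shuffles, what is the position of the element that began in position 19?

18

Track the element's position through each in-shuffle:
19 → 16 → 10 → 21 → 20 → 18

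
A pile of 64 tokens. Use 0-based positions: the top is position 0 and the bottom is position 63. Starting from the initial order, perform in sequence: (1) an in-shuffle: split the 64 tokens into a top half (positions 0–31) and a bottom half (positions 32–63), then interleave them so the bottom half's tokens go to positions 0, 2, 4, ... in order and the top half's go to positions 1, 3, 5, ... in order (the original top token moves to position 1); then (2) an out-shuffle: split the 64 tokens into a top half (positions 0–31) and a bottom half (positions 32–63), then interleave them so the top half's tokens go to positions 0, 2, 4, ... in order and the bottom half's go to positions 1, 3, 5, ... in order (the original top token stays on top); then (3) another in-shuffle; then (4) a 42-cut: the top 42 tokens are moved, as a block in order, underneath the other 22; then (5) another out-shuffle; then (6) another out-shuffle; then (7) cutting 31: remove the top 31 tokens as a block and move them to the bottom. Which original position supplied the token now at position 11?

10

Undo the operations in reverse order, starting from position 11:
  undo op 7 (cut 31): 11 ← 42
  undo op 6 (out-shuffle, from top half): 42 ← 21
  undo op 5 (out-shuffle, from bottom half): 21 ← 42
  undo op 4 (cut 42): 42 ← 20
  undo op 3 (in-shuffle, from bottom half): 20 ← 42
  undo op 2 (out-shuffle, from top half): 42 ← 21
  undo op 1 (in-shuffle, from top half): 21 ← 10
So the token at position 11 came from original position 10.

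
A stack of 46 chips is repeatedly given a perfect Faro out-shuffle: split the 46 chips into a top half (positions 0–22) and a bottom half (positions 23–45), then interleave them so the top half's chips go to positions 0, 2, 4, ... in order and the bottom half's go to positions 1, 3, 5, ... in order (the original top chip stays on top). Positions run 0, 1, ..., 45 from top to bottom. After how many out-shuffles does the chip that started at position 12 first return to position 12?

Follow position 12 under repeated out-shuffles:
12 → 24 → 3 → 6 → 12
It first returns after 4 out-shuffles.

4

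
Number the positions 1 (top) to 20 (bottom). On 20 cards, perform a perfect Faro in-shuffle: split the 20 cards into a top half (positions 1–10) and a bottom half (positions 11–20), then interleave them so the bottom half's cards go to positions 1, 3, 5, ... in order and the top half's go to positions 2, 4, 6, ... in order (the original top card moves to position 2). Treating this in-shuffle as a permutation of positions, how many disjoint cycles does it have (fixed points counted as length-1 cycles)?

Trace each unvisited position around until it returns:
(1 2 4 8 16 11) (3 6 12) (5 10 20 19 17 13) (7 14) (9 18 15)
5 cycles in total.

5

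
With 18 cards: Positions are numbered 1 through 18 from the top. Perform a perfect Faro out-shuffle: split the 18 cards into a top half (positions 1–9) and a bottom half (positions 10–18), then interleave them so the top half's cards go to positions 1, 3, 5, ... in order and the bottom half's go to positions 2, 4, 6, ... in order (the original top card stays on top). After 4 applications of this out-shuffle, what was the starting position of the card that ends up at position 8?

Work backwards from position 8, undoing one out-shuffle at a time:
8 ← 13 ← 7 ← 4 ← 11
So the card now at position 8 started at position 11.

11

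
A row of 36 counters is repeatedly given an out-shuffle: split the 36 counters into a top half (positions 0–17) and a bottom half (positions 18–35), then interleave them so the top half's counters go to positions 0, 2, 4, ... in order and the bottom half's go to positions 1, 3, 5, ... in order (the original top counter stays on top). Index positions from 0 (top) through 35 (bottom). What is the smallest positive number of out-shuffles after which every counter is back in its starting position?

The out-shuffle permutes the 36 positions with cycle lengths [1, 1, 3, 3, 4, 12, 12].
Every counter is home exactly when every cycle has completed a whole number of laps, i.e. after lcm(1, 3, 4, 12) = 12 out-shuffles.

12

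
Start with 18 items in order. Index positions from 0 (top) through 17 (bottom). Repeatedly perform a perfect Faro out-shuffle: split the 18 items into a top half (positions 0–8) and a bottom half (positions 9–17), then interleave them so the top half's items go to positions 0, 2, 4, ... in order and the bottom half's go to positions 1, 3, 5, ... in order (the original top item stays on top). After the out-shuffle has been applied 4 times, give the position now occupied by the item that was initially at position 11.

Track the item's position through each out-shuffle:
11 → 5 → 10 → 3 → 6

6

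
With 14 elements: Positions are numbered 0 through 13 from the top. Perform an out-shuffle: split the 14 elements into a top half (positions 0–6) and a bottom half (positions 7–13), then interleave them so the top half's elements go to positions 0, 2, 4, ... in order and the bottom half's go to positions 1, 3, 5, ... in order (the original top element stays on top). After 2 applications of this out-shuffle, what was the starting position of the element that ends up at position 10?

9

Work backwards from position 10, undoing one out-shuffle at a time:
10 ← 5 ← 9
So the element now at position 10 started at position 9.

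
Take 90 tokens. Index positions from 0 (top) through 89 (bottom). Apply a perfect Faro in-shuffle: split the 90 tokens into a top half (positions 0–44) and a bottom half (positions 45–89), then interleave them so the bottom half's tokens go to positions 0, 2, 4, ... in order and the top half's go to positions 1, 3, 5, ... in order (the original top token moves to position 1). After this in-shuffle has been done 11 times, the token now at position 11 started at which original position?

Work backwards from position 11, undoing one in-shuffle at a time:
11 ← 5 ← 2 ← 46 ← 68 ← 79 ← 39 ← 19 ← 9 ← 4 ← 47 ← 23
So the token now at position 11 started at position 23.

23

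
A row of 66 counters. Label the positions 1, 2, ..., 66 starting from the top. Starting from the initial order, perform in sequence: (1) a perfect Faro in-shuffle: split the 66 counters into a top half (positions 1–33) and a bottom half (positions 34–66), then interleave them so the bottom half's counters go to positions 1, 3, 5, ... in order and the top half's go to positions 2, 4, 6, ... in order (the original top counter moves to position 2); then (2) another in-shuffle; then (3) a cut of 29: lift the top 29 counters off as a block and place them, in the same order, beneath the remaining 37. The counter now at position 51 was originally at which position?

Undo the operations in reverse order, starting from position 51:
  undo op 3 (cut 29): 51 ← 14
  undo op 2 (in-shuffle, from top half): 14 ← 7
  undo op 1 (in-shuffle, from bottom half): 7 ← 37
So the counter at position 51 came from original position 37.

37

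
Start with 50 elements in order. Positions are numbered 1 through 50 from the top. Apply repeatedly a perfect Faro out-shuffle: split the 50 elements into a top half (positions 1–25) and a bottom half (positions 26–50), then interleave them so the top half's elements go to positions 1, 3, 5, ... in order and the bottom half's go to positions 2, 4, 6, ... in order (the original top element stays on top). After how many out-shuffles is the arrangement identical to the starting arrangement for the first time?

The out-shuffle permutes the 50 positions with cycle lengths [1, 1, 3, 3, 21, 21].
Every element is home exactly when every cycle has completed a whole number of laps, i.e. after lcm(1, 3, 21) = 21 out-shuffles.

21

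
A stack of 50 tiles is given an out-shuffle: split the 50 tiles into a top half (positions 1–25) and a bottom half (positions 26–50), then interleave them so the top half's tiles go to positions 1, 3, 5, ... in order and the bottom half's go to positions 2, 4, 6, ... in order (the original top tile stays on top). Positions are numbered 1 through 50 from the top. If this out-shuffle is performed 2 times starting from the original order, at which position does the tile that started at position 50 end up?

Position 50 is a fixed point of every out-shuffle, so the tile never moves.

50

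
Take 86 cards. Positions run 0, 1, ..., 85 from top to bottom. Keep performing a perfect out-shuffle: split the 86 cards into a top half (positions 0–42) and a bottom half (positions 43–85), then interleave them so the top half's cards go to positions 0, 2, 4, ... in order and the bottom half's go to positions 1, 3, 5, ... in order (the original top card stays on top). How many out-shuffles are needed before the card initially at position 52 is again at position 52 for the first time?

8

Follow position 52 under repeated out-shuffles:
52 → 19 → 38 → 76 → 67 → 49 → 13 → 26 → 52
It first returns after 8 out-shuffles.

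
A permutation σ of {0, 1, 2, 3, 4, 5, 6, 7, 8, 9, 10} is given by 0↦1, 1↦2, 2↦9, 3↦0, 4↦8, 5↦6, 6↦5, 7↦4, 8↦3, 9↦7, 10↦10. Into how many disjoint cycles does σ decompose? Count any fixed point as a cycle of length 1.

Cycle decomposition: (0 1 2 9 7 4 8 3) (5 6) (10).
3 cycles.

3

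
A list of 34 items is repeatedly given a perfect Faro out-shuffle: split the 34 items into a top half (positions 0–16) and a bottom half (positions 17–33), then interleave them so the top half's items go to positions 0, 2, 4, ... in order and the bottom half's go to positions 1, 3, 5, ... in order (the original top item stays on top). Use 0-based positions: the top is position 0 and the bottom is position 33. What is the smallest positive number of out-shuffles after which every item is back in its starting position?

10

The out-shuffle permutes the 34 positions with cycle lengths [1, 1, 2, 10, 10, 10].
Every item is home exactly when every cycle has completed a whole number of laps, i.e. after lcm(1, 2, 10) = 10 out-shuffles.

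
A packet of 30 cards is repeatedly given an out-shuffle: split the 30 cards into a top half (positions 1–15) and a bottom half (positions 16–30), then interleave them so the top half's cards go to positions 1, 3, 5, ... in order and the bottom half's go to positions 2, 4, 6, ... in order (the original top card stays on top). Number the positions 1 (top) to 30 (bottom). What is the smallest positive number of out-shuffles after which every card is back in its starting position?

The out-shuffle permutes the 30 positions with cycle lengths [1, 1, 28].
Every card is home exactly when every cycle has completed a whole number of laps, i.e. after lcm(1, 28) = 28 out-shuffles.

28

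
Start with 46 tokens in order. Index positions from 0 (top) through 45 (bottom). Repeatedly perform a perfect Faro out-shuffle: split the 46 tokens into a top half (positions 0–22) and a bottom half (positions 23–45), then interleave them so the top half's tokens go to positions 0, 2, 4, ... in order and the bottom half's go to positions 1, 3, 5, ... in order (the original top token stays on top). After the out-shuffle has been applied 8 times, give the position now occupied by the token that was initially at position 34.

Track the token's position through each out-shuffle:
34 → 23 → 1 → 2 → 4 → 8 → 16 → 32 → 19

19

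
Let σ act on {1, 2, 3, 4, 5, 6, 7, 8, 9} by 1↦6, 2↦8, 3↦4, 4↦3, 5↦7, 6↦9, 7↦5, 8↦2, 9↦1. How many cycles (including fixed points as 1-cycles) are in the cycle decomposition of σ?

Cycle decomposition: (1 6 9) (2 8) (3 4) (5 7).
4 cycles.

4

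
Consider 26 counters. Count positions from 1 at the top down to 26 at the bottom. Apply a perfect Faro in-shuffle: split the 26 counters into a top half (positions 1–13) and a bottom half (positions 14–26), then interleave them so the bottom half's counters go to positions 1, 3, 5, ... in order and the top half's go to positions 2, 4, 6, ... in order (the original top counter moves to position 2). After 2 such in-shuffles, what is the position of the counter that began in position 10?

13

Track the counter's position through each in-shuffle:
10 → 20 → 13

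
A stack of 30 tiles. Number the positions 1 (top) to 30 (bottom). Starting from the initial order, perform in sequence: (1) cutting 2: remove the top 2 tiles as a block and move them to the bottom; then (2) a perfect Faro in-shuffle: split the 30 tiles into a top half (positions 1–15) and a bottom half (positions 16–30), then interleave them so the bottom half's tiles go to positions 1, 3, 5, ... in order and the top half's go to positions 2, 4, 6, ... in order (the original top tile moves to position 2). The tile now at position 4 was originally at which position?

Undo the operations in reverse order, starting from position 4:
  undo op 2 (in-shuffle, from top half): 4 ← 2
  undo op 1 (cut 2): 2 ← 4
So the tile at position 4 came from original position 4.

4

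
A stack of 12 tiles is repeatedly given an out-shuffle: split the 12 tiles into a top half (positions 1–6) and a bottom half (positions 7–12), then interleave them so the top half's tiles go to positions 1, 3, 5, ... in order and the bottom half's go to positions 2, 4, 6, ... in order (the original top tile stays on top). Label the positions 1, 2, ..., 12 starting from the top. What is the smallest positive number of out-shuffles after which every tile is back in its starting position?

10

The out-shuffle permutes the 12 positions with cycle lengths [1, 1, 10].
Every tile is home exactly when every cycle has completed a whole number of laps, i.e. after lcm(1, 10) = 10 out-shuffles.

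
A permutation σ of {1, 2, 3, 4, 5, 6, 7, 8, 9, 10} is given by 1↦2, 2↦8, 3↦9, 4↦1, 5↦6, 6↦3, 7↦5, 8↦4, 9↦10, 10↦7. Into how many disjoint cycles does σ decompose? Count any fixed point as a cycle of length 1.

2

Cycle decomposition: (1 2 8 4) (3 9 10 7 5 6).
2 cycles.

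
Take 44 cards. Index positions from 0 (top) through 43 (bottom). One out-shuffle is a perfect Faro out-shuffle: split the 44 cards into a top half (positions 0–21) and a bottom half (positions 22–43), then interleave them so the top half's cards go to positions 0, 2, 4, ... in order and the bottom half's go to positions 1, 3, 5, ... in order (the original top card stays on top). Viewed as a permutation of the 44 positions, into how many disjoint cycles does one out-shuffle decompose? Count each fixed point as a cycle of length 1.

Trace each unvisited position around until it returns:
(0) (1 2 4 8 16 32 ... len 14) (3 6 12 24 5 10 ... len 14) (7 14 28 13 26 9 ... len 14) (43)
5 cycles in total.

5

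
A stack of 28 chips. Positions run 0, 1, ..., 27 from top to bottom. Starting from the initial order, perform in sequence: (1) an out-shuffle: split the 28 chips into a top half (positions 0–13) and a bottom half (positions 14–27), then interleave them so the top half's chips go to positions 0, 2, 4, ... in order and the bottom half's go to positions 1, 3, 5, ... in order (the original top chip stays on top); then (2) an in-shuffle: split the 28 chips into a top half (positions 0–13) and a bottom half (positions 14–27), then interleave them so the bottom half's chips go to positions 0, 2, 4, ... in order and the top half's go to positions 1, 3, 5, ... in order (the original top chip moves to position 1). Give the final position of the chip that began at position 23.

10

Track the chip from position 23 forward through each operation:
  after op 1 (out-shuffle): 23 → 19
  after op 2 (in-shuffle): 19 → 10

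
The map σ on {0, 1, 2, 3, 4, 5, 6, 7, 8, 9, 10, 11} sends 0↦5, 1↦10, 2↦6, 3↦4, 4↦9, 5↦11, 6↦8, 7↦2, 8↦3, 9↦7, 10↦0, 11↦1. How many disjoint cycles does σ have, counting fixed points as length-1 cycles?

Cycle decomposition: (0 5 11 1 10) (2 6 8 3 4 9 7).
2 cycles.

2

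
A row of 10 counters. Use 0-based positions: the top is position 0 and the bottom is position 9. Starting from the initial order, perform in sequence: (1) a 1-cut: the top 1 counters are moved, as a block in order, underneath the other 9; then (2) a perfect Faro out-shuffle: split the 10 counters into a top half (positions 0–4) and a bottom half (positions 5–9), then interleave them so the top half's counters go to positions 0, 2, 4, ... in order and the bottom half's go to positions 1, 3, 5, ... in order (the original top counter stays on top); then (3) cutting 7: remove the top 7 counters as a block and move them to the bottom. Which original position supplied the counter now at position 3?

Undo the operations in reverse order, starting from position 3:
  undo op 3 (cut 7): 3 ← 0
  undo op 2 (out-shuffle, from top half): 0 ← 0
  undo op 1 (cut 1): 0 ← 1
So the counter at position 3 came from original position 1.

1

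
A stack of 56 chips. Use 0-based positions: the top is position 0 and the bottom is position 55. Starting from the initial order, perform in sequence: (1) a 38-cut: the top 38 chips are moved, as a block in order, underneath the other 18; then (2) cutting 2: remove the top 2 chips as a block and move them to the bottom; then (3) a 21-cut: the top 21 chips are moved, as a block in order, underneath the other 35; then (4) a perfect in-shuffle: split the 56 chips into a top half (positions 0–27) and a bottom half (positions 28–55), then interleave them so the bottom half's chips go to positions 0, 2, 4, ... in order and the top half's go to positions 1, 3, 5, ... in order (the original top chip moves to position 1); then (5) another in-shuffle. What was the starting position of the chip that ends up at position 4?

48

Undo the operations in reverse order, starting from position 4:
  undo op 5 (in-shuffle, from bottom half): 4 ← 30
  undo op 4 (in-shuffle, from bottom half): 30 ← 43
  undo op 3 (cut 21): 43 ← 8
  undo op 2 (cut 2): 8 ← 10
  undo op 1 (cut 38): 10 ← 48
So the chip at position 4 came from original position 48.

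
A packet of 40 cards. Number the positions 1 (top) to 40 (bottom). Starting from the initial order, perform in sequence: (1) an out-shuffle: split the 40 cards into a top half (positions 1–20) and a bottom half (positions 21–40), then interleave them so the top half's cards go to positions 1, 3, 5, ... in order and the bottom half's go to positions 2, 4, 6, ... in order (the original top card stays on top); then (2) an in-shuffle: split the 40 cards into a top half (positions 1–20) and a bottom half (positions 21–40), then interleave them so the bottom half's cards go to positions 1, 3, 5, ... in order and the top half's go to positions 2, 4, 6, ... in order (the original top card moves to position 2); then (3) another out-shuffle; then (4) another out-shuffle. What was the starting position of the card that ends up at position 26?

Undo the operations in reverse order, starting from position 26:
  undo op 4 (out-shuffle, from bottom half): 26 ← 33
  undo op 3 (out-shuffle, from top half): 33 ← 17
  undo op 2 (in-shuffle, from bottom half): 17 ← 29
  undo op 1 (out-shuffle, from top half): 29 ← 15
So the card at position 26 came from original position 15.

15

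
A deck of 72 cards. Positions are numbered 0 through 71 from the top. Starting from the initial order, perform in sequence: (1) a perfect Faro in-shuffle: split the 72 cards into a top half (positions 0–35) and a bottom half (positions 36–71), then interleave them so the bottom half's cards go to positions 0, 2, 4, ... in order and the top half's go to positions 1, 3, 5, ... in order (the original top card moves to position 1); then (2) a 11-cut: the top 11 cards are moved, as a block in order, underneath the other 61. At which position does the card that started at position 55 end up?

27

Track the card from position 55 forward through each operation:
  after op 1 (in-shuffle): 55 → 38
  after op 2 (cut 11): 38 → 27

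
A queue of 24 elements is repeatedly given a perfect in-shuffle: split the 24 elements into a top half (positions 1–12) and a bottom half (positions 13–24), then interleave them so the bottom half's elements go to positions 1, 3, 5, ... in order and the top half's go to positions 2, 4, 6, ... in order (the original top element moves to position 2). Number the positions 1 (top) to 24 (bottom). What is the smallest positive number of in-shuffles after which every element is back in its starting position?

20

The in-shuffle permutes the 24 positions with cycle lengths [4, 20].
Every element is home exactly when every cycle has completed a whole number of laps, i.e. after lcm(4, 20) = 20 in-shuffles.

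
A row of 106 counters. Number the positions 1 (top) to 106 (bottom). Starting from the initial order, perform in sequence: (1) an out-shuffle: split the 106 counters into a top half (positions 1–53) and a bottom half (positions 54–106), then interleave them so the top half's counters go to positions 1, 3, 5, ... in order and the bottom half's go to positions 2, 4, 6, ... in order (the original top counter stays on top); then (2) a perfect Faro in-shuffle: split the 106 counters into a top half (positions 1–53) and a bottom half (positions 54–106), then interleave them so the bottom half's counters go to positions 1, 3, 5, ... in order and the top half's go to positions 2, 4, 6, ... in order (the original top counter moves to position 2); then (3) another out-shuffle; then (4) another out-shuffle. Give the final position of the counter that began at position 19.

Track the counter from position 19 forward through each operation:
  after op 1 (out-shuffle): 19 → 37
  after op 2 (in-shuffle): 37 → 74
  after op 3 (out-shuffle): 74 → 42
  after op 4 (out-shuffle): 42 → 83

83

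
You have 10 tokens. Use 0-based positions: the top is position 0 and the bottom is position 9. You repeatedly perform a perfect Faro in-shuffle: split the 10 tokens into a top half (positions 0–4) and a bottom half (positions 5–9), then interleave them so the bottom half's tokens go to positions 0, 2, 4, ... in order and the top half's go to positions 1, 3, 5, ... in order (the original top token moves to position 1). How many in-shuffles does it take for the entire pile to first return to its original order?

10

The in-shuffle permutes the 10 positions with cycle lengths [10].
Every token is home exactly when every cycle has completed a whole number of laps, i.e. after lcm(10) = 10 in-shuffles.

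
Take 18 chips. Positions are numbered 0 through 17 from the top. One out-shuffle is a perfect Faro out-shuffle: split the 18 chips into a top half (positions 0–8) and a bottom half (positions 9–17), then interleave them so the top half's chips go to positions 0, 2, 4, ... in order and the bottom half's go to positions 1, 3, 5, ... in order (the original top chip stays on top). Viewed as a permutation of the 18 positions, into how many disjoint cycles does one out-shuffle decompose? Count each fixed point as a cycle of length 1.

4

Trace each unvisited position around until it returns:
(0) (1 2 4 8 16 15 13 9) (3 6 12 7 14 11 5 10) (17)
4 cycles in total.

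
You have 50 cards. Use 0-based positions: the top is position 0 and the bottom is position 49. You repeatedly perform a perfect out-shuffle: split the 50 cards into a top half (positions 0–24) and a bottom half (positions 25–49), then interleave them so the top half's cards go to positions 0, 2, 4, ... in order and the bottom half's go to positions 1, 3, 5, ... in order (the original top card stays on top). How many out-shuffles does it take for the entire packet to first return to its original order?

The out-shuffle permutes the 50 positions with cycle lengths [1, 1, 3, 3, 21, 21].
Every card is home exactly when every cycle has completed a whole number of laps, i.e. after lcm(1, 3, 21) = 21 out-shuffles.

21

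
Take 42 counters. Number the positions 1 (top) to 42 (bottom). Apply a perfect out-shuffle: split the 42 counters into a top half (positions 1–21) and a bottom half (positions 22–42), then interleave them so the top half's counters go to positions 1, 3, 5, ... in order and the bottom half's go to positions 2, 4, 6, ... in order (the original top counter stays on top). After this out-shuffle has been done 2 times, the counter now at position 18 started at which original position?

Work backwards from position 18, undoing one out-shuffle at a time:
18 ← 30 ← 36
So the counter now at position 18 started at position 36.

36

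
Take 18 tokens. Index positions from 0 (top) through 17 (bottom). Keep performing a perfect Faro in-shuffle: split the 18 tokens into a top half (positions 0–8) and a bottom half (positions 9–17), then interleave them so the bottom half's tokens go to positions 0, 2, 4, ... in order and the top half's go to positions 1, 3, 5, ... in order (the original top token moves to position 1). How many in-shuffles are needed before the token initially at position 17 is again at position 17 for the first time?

Follow position 17 under repeated in-shuffles:
17 → 16 → 14 → 10 → 2 → 5 → 11 → 4 → 9 → 0 → 1 → 3 → 7 → 15 → 12 → 6 → 13 → 8 → 17
It first returns after 18 in-shuffles.

18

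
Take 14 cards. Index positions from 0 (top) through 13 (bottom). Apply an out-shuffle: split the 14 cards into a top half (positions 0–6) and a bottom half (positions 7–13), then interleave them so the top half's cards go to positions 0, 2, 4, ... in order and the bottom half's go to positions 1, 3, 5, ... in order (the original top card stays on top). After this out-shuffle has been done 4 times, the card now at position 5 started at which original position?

6

Work backwards from position 5, undoing one out-shuffle at a time:
5 ← 9 ← 11 ← 12 ← 6
So the card now at position 5 started at position 6.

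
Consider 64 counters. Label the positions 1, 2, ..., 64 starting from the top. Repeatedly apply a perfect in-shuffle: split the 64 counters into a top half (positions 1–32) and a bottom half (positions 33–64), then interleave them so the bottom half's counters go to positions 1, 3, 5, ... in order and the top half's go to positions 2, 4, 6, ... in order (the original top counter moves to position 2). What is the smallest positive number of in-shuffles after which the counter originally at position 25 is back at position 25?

Follow position 25 under repeated in-shuffles:
25 → 50 → 35 → 5 → 10 → 20 → 40 → 15 → 30 → 60 → 55 → 45 → 25
It first returns after 12 in-shuffles.

12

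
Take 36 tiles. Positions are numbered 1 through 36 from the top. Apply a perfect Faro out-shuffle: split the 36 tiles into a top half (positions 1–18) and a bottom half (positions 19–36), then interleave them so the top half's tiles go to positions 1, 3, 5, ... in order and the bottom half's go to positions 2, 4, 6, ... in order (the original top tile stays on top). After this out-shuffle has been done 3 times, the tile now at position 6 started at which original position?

6

Work backwards from position 6, undoing one out-shuffle at a time:
6 ← 21 ← 11 ← 6
So the tile now at position 6 started at position 6.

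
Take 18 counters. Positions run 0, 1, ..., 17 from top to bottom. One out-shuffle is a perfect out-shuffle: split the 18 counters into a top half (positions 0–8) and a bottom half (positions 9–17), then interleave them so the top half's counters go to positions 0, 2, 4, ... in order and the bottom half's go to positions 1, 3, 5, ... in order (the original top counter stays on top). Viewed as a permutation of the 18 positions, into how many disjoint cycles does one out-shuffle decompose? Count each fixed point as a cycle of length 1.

4

Trace each unvisited position around until it returns:
(0) (1 2 4 8 16 15 13 9) (3 6 12 7 14 11 5 10) (17)
4 cycles in total.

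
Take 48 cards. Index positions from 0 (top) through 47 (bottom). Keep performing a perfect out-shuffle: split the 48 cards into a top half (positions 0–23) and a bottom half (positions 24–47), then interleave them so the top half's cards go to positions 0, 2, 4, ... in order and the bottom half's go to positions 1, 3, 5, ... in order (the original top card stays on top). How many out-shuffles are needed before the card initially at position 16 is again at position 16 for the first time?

Follow position 16 under repeated out-shuffles:
16 → 32 → 17 → 34 → 21 → 42 → 37 → 27 → ... → 16 (length 23)
It first returns after 23 out-shuffles.

23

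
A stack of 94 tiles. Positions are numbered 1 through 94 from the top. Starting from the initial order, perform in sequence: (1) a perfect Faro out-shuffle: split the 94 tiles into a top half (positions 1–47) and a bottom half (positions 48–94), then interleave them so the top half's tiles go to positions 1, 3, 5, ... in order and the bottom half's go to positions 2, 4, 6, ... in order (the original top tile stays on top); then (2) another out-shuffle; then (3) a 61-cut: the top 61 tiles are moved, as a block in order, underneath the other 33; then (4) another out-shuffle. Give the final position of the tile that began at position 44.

37

Track the tile from position 44 forward through each operation:
  after op 1 (out-shuffle): 44 → 87
  after op 2 (out-shuffle): 87 → 80
  after op 3 (cut 61): 80 → 19
  after op 4 (out-shuffle): 19 → 37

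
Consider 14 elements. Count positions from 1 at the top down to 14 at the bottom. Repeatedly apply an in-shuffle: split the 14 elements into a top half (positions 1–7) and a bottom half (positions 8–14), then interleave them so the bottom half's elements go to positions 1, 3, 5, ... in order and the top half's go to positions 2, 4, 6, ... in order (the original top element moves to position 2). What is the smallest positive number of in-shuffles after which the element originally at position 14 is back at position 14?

4

Follow position 14 under repeated in-shuffles:
14 → 13 → 11 → 7 → 14
It first returns after 4 in-shuffles.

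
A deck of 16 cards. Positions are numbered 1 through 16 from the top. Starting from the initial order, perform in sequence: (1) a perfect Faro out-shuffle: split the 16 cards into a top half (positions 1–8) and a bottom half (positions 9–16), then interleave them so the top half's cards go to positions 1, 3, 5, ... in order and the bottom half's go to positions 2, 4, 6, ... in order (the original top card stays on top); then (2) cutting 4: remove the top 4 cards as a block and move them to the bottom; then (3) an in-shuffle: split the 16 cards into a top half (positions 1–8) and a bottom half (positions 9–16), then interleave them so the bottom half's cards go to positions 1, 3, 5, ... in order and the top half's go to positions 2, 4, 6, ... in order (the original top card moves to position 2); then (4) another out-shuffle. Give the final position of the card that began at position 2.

Track the card from position 2 forward through each operation:
  after op 1 (out-shuffle): 2 → 3
  after op 2 (cut 4): 3 → 15
  after op 3 (in-shuffle): 15 → 13
  after op 4 (out-shuffle): 13 → 10

10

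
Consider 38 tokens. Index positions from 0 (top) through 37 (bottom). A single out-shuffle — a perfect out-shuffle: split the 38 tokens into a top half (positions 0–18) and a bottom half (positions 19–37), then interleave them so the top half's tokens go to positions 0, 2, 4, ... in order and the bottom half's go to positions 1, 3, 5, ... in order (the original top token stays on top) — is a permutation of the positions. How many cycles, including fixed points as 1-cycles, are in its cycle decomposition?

Trace each unvisited position around until it returns:
(0) (1 2 4 8 16 32 ... len 36) (37)
3 cycles in total.

3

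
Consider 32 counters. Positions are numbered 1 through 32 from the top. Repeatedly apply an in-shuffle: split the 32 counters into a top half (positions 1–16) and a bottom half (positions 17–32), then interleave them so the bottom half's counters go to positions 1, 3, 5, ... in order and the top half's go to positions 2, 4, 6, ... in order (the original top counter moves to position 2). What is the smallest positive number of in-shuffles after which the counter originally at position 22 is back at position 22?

2

Follow position 22 under repeated in-shuffles:
22 → 11 → 22
It first returns after 2 in-shuffles.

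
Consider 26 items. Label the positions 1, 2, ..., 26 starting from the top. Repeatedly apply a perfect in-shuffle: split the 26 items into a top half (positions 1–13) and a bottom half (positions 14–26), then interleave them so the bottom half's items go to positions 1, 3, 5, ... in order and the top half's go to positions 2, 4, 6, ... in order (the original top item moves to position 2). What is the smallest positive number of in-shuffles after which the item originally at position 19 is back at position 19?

18

Follow position 19 under repeated in-shuffles:
19 → 11 → 22 → 17 → 7 → 14 → 1 → 2 → 4 → 8 → 16 → 5 → 10 → 20 → 13 → 26 → 25 → 23 → 19
It first returns after 18 in-shuffles.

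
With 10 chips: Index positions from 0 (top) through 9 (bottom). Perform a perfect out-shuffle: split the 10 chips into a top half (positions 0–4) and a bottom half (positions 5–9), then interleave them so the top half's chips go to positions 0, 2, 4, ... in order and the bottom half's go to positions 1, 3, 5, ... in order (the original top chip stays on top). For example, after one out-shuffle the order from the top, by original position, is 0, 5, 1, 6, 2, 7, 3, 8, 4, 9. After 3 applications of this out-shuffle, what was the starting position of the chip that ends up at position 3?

Work backwards from position 3, undoing one out-shuffle at a time:
3 ← 6 ← 3 ← 6
So the chip now at position 3 started at position 6.

6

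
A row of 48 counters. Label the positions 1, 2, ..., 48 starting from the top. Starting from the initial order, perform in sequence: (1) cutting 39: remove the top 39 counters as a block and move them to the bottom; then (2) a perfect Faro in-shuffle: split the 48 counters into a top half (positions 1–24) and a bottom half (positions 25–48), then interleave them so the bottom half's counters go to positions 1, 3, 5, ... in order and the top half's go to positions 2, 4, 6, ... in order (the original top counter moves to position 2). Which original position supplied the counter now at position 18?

48

Undo the operations in reverse order, starting from position 18:
  undo op 2 (in-shuffle, from top half): 18 ← 9
  undo op 1 (cut 39): 9 ← 48
So the counter at position 18 came from original position 48.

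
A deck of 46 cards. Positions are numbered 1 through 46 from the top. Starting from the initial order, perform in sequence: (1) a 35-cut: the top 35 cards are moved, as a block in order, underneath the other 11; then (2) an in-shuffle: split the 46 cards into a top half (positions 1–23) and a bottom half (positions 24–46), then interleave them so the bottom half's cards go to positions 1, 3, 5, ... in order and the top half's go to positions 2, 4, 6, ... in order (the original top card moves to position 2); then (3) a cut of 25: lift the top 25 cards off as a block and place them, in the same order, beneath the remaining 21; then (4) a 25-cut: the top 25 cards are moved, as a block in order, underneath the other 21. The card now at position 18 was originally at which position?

Undo the operations in reverse order, starting from position 18:
  undo op 4 (cut 25): 18 ← 43
  undo op 3 (cut 25): 43 ← 22
  undo op 2 (in-shuffle, from top half): 22 ← 11
  undo op 1 (cut 35): 11 ← 46
So the card at position 18 came from original position 46.

46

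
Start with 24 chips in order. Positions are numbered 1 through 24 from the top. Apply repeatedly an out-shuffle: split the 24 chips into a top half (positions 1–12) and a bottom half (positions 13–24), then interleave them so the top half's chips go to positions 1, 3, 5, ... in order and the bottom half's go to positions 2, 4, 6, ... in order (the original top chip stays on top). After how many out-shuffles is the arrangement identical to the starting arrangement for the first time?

The out-shuffle permutes the 24 positions with cycle lengths [1, 1, 11, 11].
Every chip is home exactly when every cycle has completed a whole number of laps, i.e. after lcm(1, 11) = 11 out-shuffles.

11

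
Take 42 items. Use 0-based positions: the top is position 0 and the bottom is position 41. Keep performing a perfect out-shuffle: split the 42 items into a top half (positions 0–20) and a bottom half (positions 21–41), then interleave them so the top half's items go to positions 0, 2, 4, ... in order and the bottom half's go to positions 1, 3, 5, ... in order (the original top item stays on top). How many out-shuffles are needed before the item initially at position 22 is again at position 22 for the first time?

20

Follow position 22 under repeated out-shuffles:
22 → 3 → 6 → 12 → 24 → 7 → 14 → 28 → 15 → 30 → 19 → 38 → 35 → 29 → 17 → 34 → 27 → 13 → 26 → 11 → 22
It first returns after 20 out-shuffles.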